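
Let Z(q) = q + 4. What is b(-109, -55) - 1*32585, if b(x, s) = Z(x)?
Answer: -32690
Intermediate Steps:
Z(q) = 4 + q
b(x, s) = 4 + x
b(-109, -55) - 1*32585 = (4 - 109) - 1*32585 = -105 - 32585 = -32690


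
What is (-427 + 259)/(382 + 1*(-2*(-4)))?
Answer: -28/65 ≈ -0.43077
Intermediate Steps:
(-427 + 259)/(382 + 1*(-2*(-4))) = -168/(382 + 1*8) = -168/(382 + 8) = -168/390 = -168*1/390 = -28/65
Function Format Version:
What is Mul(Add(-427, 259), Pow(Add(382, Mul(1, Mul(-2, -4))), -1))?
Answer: Rational(-28, 65) ≈ -0.43077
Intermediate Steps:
Mul(Add(-427, 259), Pow(Add(382, Mul(1, Mul(-2, -4))), -1)) = Mul(-168, Pow(Add(382, Mul(1, 8)), -1)) = Mul(-168, Pow(Add(382, 8), -1)) = Mul(-168, Pow(390, -1)) = Mul(-168, Rational(1, 390)) = Rational(-28, 65)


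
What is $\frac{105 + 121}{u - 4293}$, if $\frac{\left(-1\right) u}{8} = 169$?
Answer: $- \frac{226}{5645} \approx -0.040035$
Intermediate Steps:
$u = -1352$ ($u = \left(-8\right) 169 = -1352$)
$\frac{105 + 121}{u - 4293} = \frac{105 + 121}{-1352 - 4293} = \frac{226}{-5645} = 226 \left(- \frac{1}{5645}\right) = - \frac{226}{5645}$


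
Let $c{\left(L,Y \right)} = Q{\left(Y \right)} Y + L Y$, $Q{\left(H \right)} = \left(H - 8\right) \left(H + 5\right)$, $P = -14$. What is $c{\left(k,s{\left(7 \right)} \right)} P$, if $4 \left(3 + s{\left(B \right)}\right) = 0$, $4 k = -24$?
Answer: $-1176$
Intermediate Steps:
$k = -6$ ($k = \frac{1}{4} \left(-24\right) = -6$)
$s{\left(B \right)} = -3$ ($s{\left(B \right)} = -3 + \frac{1}{4} \cdot 0 = -3 + 0 = -3$)
$Q{\left(H \right)} = \left(-8 + H\right) \left(5 + H\right)$
$c{\left(L,Y \right)} = L Y + Y \left(-40 + Y^{2} - 3 Y\right)$ ($c{\left(L,Y \right)} = \left(-40 + Y^{2} - 3 Y\right) Y + L Y = Y \left(-40 + Y^{2} - 3 Y\right) + L Y = L Y + Y \left(-40 + Y^{2} - 3 Y\right)$)
$c{\left(k,s{\left(7 \right)} \right)} P = - 3 \left(-40 - 6 + \left(-3\right)^{2} - -9\right) \left(-14\right) = - 3 \left(-40 - 6 + 9 + 9\right) \left(-14\right) = \left(-3\right) \left(-28\right) \left(-14\right) = 84 \left(-14\right) = -1176$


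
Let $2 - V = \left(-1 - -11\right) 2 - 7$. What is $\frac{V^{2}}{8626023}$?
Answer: $\frac{121}{8626023} \approx 1.4027 \cdot 10^{-5}$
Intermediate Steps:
$V = -11$ ($V = 2 - \left(\left(-1 - -11\right) 2 - 7\right) = 2 - \left(\left(-1 + 11\right) 2 - 7\right) = 2 - \left(10 \cdot 2 - 7\right) = 2 - \left(20 - 7\right) = 2 - 13 = -11$)
$\frac{V^{2}}{8626023} = \frac{\left(-11\right)^{2}}{8626023} = 121 \cdot \frac{1}{8626023} = \frac{121}{8626023}$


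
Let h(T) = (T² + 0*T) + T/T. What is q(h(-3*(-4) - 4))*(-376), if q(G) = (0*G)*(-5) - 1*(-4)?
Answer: -1504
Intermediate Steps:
h(T) = 1 + T² (h(T) = (T² + 0) + 1 = T² + 1 = 1 + T²)
q(G) = 4 (q(G) = 0*(-5) + 4 = 0 + 4 = 4)
q(h(-3*(-4) - 4))*(-376) = 4*(-376) = -1504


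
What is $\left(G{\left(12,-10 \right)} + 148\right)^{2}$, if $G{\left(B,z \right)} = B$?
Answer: $25600$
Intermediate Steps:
$\left(G{\left(12,-10 \right)} + 148\right)^{2} = \left(12 + 148\right)^{2} = 160^{2} = 25600$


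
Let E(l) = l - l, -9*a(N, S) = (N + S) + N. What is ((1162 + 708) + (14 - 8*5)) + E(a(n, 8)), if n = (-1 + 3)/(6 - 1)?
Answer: 1844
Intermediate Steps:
n = ⅖ (n = 2/5 = 2*(⅕) = ⅖ ≈ 0.40000)
a(N, S) = -2*N/9 - S/9 (a(N, S) = -((N + S) + N)/9 = -(S + 2*N)/9 = -2*N/9 - S/9)
E(l) = 0
((1162 + 708) + (14 - 8*5)) + E(a(n, 8)) = ((1162 + 708) + (14 - 8*5)) + 0 = (1870 + (14 - 40)) + 0 = (1870 - 26) + 0 = 1844 + 0 = 1844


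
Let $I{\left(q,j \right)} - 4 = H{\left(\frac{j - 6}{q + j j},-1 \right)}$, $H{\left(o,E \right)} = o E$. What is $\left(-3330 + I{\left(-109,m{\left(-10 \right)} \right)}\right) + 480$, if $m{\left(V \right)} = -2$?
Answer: $- \frac{298838}{105} \approx -2846.1$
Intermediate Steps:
$H{\left(o,E \right)} = E o$
$I{\left(q,j \right)} = 4 - \frac{-6 + j}{q + j^{2}}$ ($I{\left(q,j \right)} = 4 - \frac{j - 6}{q + j j} = 4 - \frac{-6 + j}{q + j^{2}}$)
$\left(-3330 + I{\left(-109,m{\left(-10 \right)} \right)}\right) + 480 = \left(-3330 + \left(4 - \frac{-6 - 2}{-109 + \left(-2\right)^{2}}\right)\right) + 480 = \left(-3330 + \left(4 - \frac{1}{-109 + 4} \left(-8\right)\right)\right) + 480 = \left(-3330 + \left(4 - \frac{1}{-105} \left(-8\right)\right)\right) + 480 = \left(-3330 + \left(4 - \left(- \frac{1}{105}\right) \left(-8\right)\right)\right) + 480 = \left(-3330 + \left(4 - \frac{8}{105}\right)\right) + 480 = \left(-3330 + \frac{412}{105}\right) + 480 = - \frac{349238}{105} + 480 = - \frac{298838}{105}$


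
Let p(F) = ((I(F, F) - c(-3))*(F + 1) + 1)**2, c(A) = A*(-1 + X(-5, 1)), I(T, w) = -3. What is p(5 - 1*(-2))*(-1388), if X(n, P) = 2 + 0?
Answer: -1388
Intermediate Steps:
X(n, P) = 2
c(A) = A (c(A) = A*(-1 + 2) = A*1 = A)
p(F) = 1 (p(F) = ((-3 - 1*(-3))*(F + 1) + 1)**2 = ((-3 + 3)*(1 + F) + 1)**2 = (0*(1 + F) + 1)**2 = (0 + 1)**2 = 1**2 = 1)
p(5 - 1*(-2))*(-1388) = 1*(-1388) = -1388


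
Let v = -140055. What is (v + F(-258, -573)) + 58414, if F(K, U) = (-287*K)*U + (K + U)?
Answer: -42510830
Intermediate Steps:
F(K, U) = K + U - 287*K*U (F(K, U) = -287*K*U + (K + U) = K + U - 287*K*U)
(v + F(-258, -573)) + 58414 = (-140055 + (-258 - 573 - 287*(-258)*(-573))) + 58414 = (-140055 + (-258 - 573 - 42428358)) + 58414 = (-140055 - 42429189) + 58414 = -42569244 + 58414 = -42510830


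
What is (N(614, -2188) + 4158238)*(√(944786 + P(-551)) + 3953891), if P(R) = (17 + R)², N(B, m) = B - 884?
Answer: 16440152253488 + 4157968*√1229942 ≈ 1.6445e+13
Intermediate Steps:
N(B, m) = -884 + B
(N(614, -2188) + 4158238)*(√(944786 + P(-551)) + 3953891) = ((-884 + 614) + 4158238)*(√(944786 + (17 - 551)²) + 3953891) = (-270 + 4158238)*(√(944786 + (-534)²) + 3953891) = 4157968*(√(944786 + 285156) + 3953891) = 4157968*(√1229942 + 3953891) = 4157968*(3953891 + √1229942) = 16440152253488 + 4157968*√1229942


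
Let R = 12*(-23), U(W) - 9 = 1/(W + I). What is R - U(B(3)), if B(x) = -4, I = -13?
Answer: -4844/17 ≈ -284.94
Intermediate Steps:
U(W) = 9 + 1/(-13 + W) (U(W) = 9 + 1/(W - 13) = 9 + 1/(-13 + W))
R = -276
R - U(B(3)) = -276 - (-116 + 9*(-4))/(-13 - 4) = -276 - (-116 - 36)/(-17) = -276 - (-1)*(-152)/17 = -276 - 1*152/17 = -276 - 152/17 = -4844/17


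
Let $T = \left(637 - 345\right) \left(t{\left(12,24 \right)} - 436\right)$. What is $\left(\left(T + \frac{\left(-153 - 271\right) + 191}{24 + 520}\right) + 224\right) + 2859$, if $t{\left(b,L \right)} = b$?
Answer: $- \frac{65674633}{544} \approx -1.2073 \cdot 10^{5}$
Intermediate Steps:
$T = -123808$ ($T = \left(637 - 345\right) \left(12 - 436\right) = 292 \left(-424\right) = -123808$)
$\left(\left(T + \frac{\left(-153 - 271\right) + 191}{24 + 520}\right) + 224\right) + 2859 = \left(\left(-123808 + \frac{\left(-153 - 271\right) + 191}{24 + 520}\right) + 224\right) + 2859 = \left(\left(-123808 + \frac{-424 + 191}{544}\right) + 224\right) + 2859 = \left(\left(-123808 - \frac{233}{544}\right) + 224\right) + 2859 = \left(- \frac{67351785}{544} + 224\right) + 2859 = - \frac{67229929}{544} + 2859 = - \frac{65674633}{544}$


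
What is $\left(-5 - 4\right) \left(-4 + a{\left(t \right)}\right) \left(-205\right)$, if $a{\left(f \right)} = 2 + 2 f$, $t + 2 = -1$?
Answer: $-14760$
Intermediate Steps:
$t = -3$ ($t = -2 - 1 = -3$)
$\left(-5 - 4\right) \left(-4 + a{\left(t \right)}\right) \left(-205\right) = \left(-5 - 4\right) \left(-4 + \left(2 + 2 \left(-3\right)\right)\right) \left(-205\right) = \left(-5 - 4\right) \left(-4 + \left(2 - 6\right)\right) \left(-205\right) = - 9 \left(-4 - 4\right) \left(-205\right) = \left(-9\right) \left(-8\right) \left(-205\right) = 72 \left(-205\right) = -14760$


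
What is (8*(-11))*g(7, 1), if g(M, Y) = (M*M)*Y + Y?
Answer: -4400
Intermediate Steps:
g(M, Y) = Y + Y*M² (g(M, Y) = M²*Y + Y = Y*M² + Y = Y + Y*M²)
(8*(-11))*g(7, 1) = (8*(-11))*(1*(1 + 7²)) = -88*(1 + 49) = -88*50 = -4400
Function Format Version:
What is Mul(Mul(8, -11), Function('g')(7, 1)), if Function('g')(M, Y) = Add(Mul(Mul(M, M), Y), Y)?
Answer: -4400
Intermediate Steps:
Function('g')(M, Y) = Add(Y, Mul(Y, Pow(M, 2))) (Function('g')(M, Y) = Add(Mul(Pow(M, 2), Y), Y) = Add(Mul(Y, Pow(M, 2)), Y) = Add(Y, Mul(Y, Pow(M, 2))))
Mul(Mul(8, -11), Function('g')(7, 1)) = Mul(Mul(8, -11), Mul(1, Add(1, Pow(7, 2)))) = Mul(-88, Mul(1, Add(1, 49))) = Mul(-88, Mul(1, 50)) = Mul(-88, 50) = -4400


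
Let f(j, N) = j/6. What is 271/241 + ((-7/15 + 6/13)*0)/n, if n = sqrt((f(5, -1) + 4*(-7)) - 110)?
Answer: 271/241 ≈ 1.1245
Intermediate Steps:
f(j, N) = j/6 (f(j, N) = j*(1/6) = j/6)
n = I*sqrt(4938)/6 (n = sqrt(((1/6)*5 + 4*(-7)) - 110) = sqrt((5/6 - 28) - 110) = sqrt(-163/6 - 110) = sqrt(-823/6) = I*sqrt(4938)/6 ≈ 11.712*I)
271/241 + ((-7/15 + 6/13)*0)/n = 271/241 + ((-7/15 + 6/13)*0)/((I*sqrt(4938)/6)) = 271*(1/241) + ((-7*1/15 + 6*(1/13))*0)*(-I*sqrt(4938)/823) = 271/241 + ((-7/15 + 6/13)*0)*(-I*sqrt(4938)/823) = 271/241 + (-1/195*0)*(-I*sqrt(4938)/823) = 271/241 + 0*(-I*sqrt(4938)/823) = 271/241 + 0 = 271/241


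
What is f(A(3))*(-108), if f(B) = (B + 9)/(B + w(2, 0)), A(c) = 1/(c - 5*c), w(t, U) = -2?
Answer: 11556/25 ≈ 462.24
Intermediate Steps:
A(c) = -1/(4*c) (A(c) = 1/(-4*c) = -1/(4*c))
f(B) = (9 + B)/(-2 + B) (f(B) = (B + 9)/(B - 2) = (9 + B)/(-2 + B))
f(A(3))*(-108) = ((9 - ¼/3)/(-2 - ¼/3))*(-108) = ((9 - ¼*⅓)/(-2 - ¼*⅓))*(-108) = ((9 - 1/12)/(-2 - 1/12))*(-108) = ((107/12)/(-25/12))*(-108) = -12/25*107/12*(-108) = -107/25*(-108) = 11556/25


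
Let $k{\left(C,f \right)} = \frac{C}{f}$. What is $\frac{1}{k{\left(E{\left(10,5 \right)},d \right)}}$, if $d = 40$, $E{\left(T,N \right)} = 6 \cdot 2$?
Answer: $\frac{10}{3} \approx 3.3333$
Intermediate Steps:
$E{\left(T,N \right)} = 12$
$\frac{1}{k{\left(E{\left(10,5 \right)},d \right)}} = \frac{1}{12 \cdot \frac{1}{40}} = \frac{1}{\frac{3}{10}} = \frac{10}{3}$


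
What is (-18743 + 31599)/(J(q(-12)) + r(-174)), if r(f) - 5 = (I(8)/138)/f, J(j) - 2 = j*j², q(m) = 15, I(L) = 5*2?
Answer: 154349136/40604287 ≈ 3.8013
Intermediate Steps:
I(L) = 10
J(j) = 2 + j³ (J(j) = 2 + j*j² = 2 + j³)
r(f) = 5 + 5/(69*f) (r(f) = 5 + (10/138)/f = 5 + (10*(1/138))/f = 5 + 5/(69*f))
(-18743 + 31599)/(J(q(-12)) + r(-174)) = (-18743 + 31599)/((2 + 15³) + (5 + (5/69)/(-174))) = 12856/((2 + 3375) + (5 + (5/69)*(-1/174))) = 12856/(3377 + (5 - 5/12006)) = 12856/(3377 + 60025/12006) = 12856/(40604287/12006) = 12856*(12006/40604287) = 154349136/40604287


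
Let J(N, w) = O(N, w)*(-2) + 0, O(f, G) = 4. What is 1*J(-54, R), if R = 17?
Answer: -8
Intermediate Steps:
J(N, w) = -8 (J(N, w) = 4*(-2) + 0 = -8 + 0 = -8)
1*J(-54, R) = 1*(-8) = -8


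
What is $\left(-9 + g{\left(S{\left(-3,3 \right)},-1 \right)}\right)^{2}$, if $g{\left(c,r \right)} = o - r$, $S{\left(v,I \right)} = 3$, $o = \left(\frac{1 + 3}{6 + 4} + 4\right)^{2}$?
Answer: $\frac{80656}{625} \approx 129.05$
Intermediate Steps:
$o = \frac{484}{25}$ ($o = \left(\frac{4}{10} + 4\right)^{2} = \left(4 \cdot \frac{1}{10} + 4\right)^{2} = \left(\frac{2}{5} + 4\right)^{2} = \left(\frac{22}{5}\right)^{2} = \frac{484}{25} \approx 19.36$)
$g{\left(c,r \right)} = \frac{484}{25} - r$
$\left(-9 + g{\left(S{\left(-3,3 \right)},-1 \right)}\right)^{2} = \left(-9 + \left(\frac{484}{25} - -1\right)\right)^{2} = \left(-9 + \left(\frac{484}{25} + 1\right)\right)^{2} = \left(-9 + \frac{509}{25}\right)^{2} = \left(\frac{284}{25}\right)^{2} = \frac{80656}{625}$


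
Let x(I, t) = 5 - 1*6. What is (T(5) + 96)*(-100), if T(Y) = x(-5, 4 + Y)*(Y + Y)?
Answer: -8600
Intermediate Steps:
x(I, t) = -1 (x(I, t) = 5 - 6 = -1)
T(Y) = -2*Y (T(Y) = -(Y + Y) = -2*Y)
(T(5) + 96)*(-100) = (-2*5 + 96)*(-100) = (-10 + 96)*(-100) = 86*(-100) = -8600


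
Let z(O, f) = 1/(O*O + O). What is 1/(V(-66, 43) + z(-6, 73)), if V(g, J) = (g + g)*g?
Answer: 30/261361 ≈ 0.00011478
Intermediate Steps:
V(g, J) = 2*g**2 (V(g, J) = (2*g)*g = 2*g**2)
z(O, f) = 1/(O + O**2) (z(O, f) = 1/(O**2 + O) = 1/(O + O**2))
1/(V(-66, 43) + z(-6, 73)) = 1/(2*(-66)**2 + 1/((-6)*(1 - 6))) = 1/(2*4356 - 1/6/(-5)) = 1/(8712 - 1/6*(-1/5)) = 1/(8712 + 1/30) = 1/(261361/30) = 30/261361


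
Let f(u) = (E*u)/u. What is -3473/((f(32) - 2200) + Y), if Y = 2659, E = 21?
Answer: -3473/480 ≈ -7.2354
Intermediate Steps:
f(u) = 21 (f(u) = (21*u)/u = 21)
-3473/((f(32) - 2200) + Y) = -3473/((21 - 2200) + 2659) = -3473/(-2179 + 2659) = -3473/480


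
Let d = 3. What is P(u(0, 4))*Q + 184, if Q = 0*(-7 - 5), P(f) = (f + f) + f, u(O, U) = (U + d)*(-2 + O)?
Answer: 184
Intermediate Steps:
u(O, U) = (-2 + O)*(3 + U) (u(O, U) = (U + 3)*(-2 + O) = (3 + U)*(-2 + O) = (-2 + O)*(3 + U))
P(f) = 3*f (P(f) = 2*f + f = 3*f)
Q = 0 (Q = 0*(-12) = 0)
P(u(0, 4))*Q + 184 = (3*(-6 - 2*4 + 3*0 + 0*4))*0 + 184 = (3*(-6 - 8 + 0 + 0))*0 + 184 = (3*(-14))*0 + 184 = -42*0 + 184 = 0 + 184 = 184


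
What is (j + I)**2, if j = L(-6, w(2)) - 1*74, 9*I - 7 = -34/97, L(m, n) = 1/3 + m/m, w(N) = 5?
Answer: 48678529/9409 ≈ 5173.6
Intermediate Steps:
L(m, n) = 4/3 (L(m, n) = 1*(1/3) + 1 = 1/3 + 1 = 4/3)
I = 215/291 (I = 7/9 + (-34/97)/9 = 7/9 + (-34*1/97)/9 = 7/9 + (1/9)*(-34/97) = 7/9 - 34/873 = 215/291 ≈ 0.73883)
j = -218/3 (j = 4/3 - 1*74 = 4/3 - 74 = -218/3 ≈ -72.667)
(j + I)**2 = (-218/3 + 215/291)**2 = (-6977/97)**2 = 48678529/9409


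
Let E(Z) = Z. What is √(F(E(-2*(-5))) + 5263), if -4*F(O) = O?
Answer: 3*√2338/2 ≈ 72.529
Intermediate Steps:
F(O) = -O/4
√(F(E(-2*(-5))) + 5263) = √(-(-1)*(-5)/2 + 5263) = √(-¼*10 + 5263) = √(-5/2 + 5263) = √(10521/2) = 3*√2338/2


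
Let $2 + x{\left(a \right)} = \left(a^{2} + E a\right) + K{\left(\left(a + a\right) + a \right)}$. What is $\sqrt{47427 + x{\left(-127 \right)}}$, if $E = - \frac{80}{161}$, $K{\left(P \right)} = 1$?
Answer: $\frac{\sqrt{1649044915}}{161} \approx 252.23$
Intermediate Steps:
$E = - \frac{80}{161}$ ($E = \left(-80\right) \frac{1}{161} = - \frac{80}{161} \approx -0.49689$)
$x{\left(a \right)} = -1 + a^{2} - \frac{80 a}{161}$ ($x{\left(a \right)} = -2 + \left(\left(a^{2} - \frac{80 a}{161}\right) + 1\right) = -2 + \left(1 + a^{2} - \frac{80 a}{161}\right) = -1 + a^{2} - \frac{80 a}{161}$)
$\sqrt{47427 + x{\left(-127 \right)}} = \sqrt{47427 - \left(- \frac{9999}{161} - 16129\right)} = \sqrt{47427 + \left(-1 + 16129 + \frac{10160}{161}\right)} = \sqrt{47427 + \frac{2606768}{161}} = \sqrt{\frac{10242515}{161}} = \frac{\sqrt{1649044915}}{161}$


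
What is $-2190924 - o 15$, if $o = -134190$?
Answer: $-178074$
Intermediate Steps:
$-2190924 - o 15 = -2190924 - \left(-134190\right) 15 = -2190924 - -2012850 = -2190924 + 2012850 = -178074$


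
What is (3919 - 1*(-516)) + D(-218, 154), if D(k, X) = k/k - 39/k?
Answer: 967087/218 ≈ 4436.2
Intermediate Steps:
D(k, X) = 1 - 39/k
(3919 - 1*(-516)) + D(-218, 154) = (3919 - 1*(-516)) + (-39 - 218)/(-218) = (3919 + 516) - 1/218*(-257) = 4435 + 257/218 = 967087/218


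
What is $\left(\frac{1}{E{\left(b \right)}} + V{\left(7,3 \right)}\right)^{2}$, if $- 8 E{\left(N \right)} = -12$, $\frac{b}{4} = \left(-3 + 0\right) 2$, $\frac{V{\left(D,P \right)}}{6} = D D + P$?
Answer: $\frac{879844}{9} \approx 97761.0$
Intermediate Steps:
$V{\left(D,P \right)} = 6 P + 6 D^{2}$ ($V{\left(D,P \right)} = 6 \left(D D + P\right) = 6 \left(D^{2} + P\right) = 6 \left(P + D^{2}\right) = 6 P + 6 D^{2}$)
$b = -24$ ($b = 4 \left(-3 + 0\right) 2 = 4 \left(\left(-3\right) 2\right) = 4 \left(-6\right) = -24$)
$E{\left(N \right)} = \frac{3}{2}$ ($E{\left(N \right)} = \left(- \frac{1}{8}\right) \left(-12\right) = \frac{3}{2}$)
$\left(\frac{1}{E{\left(b \right)}} + V{\left(7,3 \right)}\right)^{2} = \left(\frac{1}{\frac{3}{2}} + \left(6 \cdot 3 + 6 \cdot 7^{2}\right)\right)^{2} = \left(\frac{2}{3} + \left(18 + 6 \cdot 49\right)\right)^{2} = \left(\frac{2}{3} + \left(18 + 294\right)\right)^{2} = \left(\frac{2}{3} + 312\right)^{2} = \left(\frac{938}{3}\right)^{2} = \frac{879844}{9}$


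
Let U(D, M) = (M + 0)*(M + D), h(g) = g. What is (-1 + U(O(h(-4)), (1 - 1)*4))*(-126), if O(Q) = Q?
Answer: 126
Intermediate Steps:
U(D, M) = M*(D + M)
(-1 + U(O(h(-4)), (1 - 1)*4))*(-126) = (-1 + ((1 - 1)*4)*(-4 + (1 - 1)*4))*(-126) = (-1 + (0*4)*(-4 + 0*4))*(-126) = (-1 + 0*(-4 + 0))*(-126) = (-1 + 0*(-4))*(-126) = (-1 + 0)*(-126) = -1*(-126) = 126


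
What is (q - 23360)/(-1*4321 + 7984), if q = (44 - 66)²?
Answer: -22876/3663 ≈ -6.2452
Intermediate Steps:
q = 484 (q = (-22)² = 484)
(q - 23360)/(-1*4321 + 7984) = (484 - 23360)/(-1*4321 + 7984) = -22876/(-4321 + 7984) = -22876/3663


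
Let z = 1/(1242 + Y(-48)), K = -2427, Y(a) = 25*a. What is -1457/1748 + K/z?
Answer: -178182089/1748 ≈ -1.0193e+5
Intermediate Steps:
z = 1/42 (z = 1/(1242 + 25*(-48)) = 1/(1242 - 1200) = 1/42 ≈ 0.023810)
-1457/1748 + K/z = -1457/1748 - 2427/1/42 = -1457*1/1748 - 2427*42 = -1457/1748 - 101934 = -178182089/1748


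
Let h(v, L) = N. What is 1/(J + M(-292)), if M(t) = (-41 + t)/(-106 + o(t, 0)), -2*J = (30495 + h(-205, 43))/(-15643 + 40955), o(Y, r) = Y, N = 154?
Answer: 10074176/2329745 ≈ 4.3242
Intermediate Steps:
h(v, L) = 154
J = -30649/50624 (J = -(30495 + 154)/(2*(-15643 + 40955)) = -30649/(2*25312) = -½*30649/25312 = -30649/50624 ≈ -0.60542)
M(t) = (-41 + t)/(-106 + t)
1/(J + M(-292)) = 1/(-30649/50624 + (-41 - 292)/(-106 - 292)) = 1/(-30649/50624 - 333/(-398)) = 1/(-30649/50624 - 1/398*(-333)) = 1/(-30649/50624 + 333/398) = 1/(2329745/10074176) = 10074176/2329745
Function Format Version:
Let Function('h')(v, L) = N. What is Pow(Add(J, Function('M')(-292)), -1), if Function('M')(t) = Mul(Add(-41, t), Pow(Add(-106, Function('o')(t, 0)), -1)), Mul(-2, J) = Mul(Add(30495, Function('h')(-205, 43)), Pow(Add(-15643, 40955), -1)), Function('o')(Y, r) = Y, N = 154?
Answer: Rational(10074176, 2329745) ≈ 4.3242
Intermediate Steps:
Function('h')(v, L) = 154
J = Rational(-30649, 50624) (J = Mul(Rational(-1, 2), Mul(Add(30495, 154), Pow(Add(-15643, 40955), -1))) = Mul(Rational(-1, 2), Mul(30649, Pow(25312, -1))) = Mul(Rational(-1, 2), Mul(30649, Rational(1, 25312))) = Mul(Rational(-1, 2), Rational(30649, 25312)) = Rational(-30649, 50624) ≈ -0.60542)
Function('M')(t) = Mul(Pow(Add(-106, t), -1), Add(-41, t)) (Function('M')(t) = Mul(Add(-41, t), Pow(Add(-106, t), -1)) = Mul(Pow(Add(-106, t), -1), Add(-41, t)))
Pow(Add(J, Function('M')(-292)), -1) = Pow(Add(Rational(-30649, 50624), Mul(Pow(Add(-106, -292), -1), Add(-41, -292))), -1) = Pow(Add(Rational(-30649, 50624), Mul(Pow(-398, -1), -333)), -1) = Pow(Add(Rational(-30649, 50624), Mul(Rational(-1, 398), -333)), -1) = Pow(Add(Rational(-30649, 50624), Rational(333, 398)), -1) = Pow(Rational(2329745, 10074176), -1) = Rational(10074176, 2329745)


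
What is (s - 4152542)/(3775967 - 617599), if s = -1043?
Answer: -4153585/3158368 ≈ -1.3151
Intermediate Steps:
(s - 4152542)/(3775967 - 617599) = (-1043 - 4152542)/(3775967 - 617599) = -4153585/3158368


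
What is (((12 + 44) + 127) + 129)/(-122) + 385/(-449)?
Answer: -93529/27389 ≈ -3.4148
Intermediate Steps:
(((12 + 44) + 127) + 129)/(-122) + 385/(-449) = ((56 + 127) + 129)*(-1/122) + 385*(-1/449) = (183 + 129)*(-1/122) - 385/449 = 312*(-1/122) - 385/449 = -156/61 - 385/449 = -93529/27389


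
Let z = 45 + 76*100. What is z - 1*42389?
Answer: -34744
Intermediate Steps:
z = 7645 (z = 45 + 7600 = 7645)
z - 1*42389 = 7645 - 1*42389 = 7645 - 42389 = -34744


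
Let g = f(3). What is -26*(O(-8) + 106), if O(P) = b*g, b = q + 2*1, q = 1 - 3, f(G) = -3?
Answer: -2756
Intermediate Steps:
q = -2
g = -3
b = 0 (b = -2 + 2*1 = -2 + 2 = 0)
O(P) = 0 (O(P) = 0*(-3) = 0)
-26*(O(-8) + 106) = -26*(0 + 106) = -26*106 = -2756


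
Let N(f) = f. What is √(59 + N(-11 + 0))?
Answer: 4*√3 ≈ 6.9282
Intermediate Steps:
√(59 + N(-11 + 0)) = √(59 + (-11 + 0)) = √(59 - 11) = √48 = 4*√3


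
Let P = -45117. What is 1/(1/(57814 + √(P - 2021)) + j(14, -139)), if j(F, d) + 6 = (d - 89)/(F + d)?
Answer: 125*(-7*√962 + 57814*I)/(-30178783*I + 3654*√962) ≈ -0.23946 + 3.7251e-9*I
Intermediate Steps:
j(F, d) = -6 + (-89 + d)/(F + d) (j(F, d) = -6 + (d - 89)/(F + d) = -6 + (-89 + d)/(F + d))
1/(1/(57814 + √(P - 2021)) + j(14, -139)) = 1/(1/(57814 + √(-45117 - 2021)) + (-89 - 6*14 - 5*(-139))/(14 - 139)) = 1/(1/(57814 + √(-47138)) + (-89 - 84 + 695)/(-125)) = 1/(1/(57814 + 7*I*√962) - 1/125*522) = 1/(1/(57814 + 7*I*√962) - 522/125) = 1/(-522/125 + 1/(57814 + 7*I*√962))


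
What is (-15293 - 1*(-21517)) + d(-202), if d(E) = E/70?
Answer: 217739/35 ≈ 6221.1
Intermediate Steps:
d(E) = E/70 (d(E) = E*(1/70) = E/70)
(-15293 - 1*(-21517)) + d(-202) = (-15293 - 1*(-21517)) + (1/70)*(-202) = (-15293 + 21517) - 101/35 = 6224 - 101/35 = 217739/35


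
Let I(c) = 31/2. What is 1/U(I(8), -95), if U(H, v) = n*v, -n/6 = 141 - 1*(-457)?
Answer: 1/340860 ≈ 2.9338e-6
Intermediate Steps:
n = -3588 (n = -6*(141 - 1*(-457)) = -6*(141 + 457) = -6*598 = -3588)
I(c) = 31/2 (I(c) = 31*(1/2) = 31/2)
U(H, v) = -3588*v
1/U(I(8), -95) = 1/(-3588*(-95)) = 1/340860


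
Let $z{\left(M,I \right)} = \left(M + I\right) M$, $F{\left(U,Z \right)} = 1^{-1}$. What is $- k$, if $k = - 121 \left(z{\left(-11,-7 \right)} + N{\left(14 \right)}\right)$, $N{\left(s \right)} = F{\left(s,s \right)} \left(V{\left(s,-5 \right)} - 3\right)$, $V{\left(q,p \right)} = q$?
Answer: $25289$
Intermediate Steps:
$F{\left(U,Z \right)} = 1$
$z{\left(M,I \right)} = M \left(I + M\right)$ ($z{\left(M,I \right)} = \left(I + M\right) M = M \left(I + M\right)$)
$N{\left(s \right)} = -3 + s$ ($N{\left(s \right)} = 1 \left(s - 3\right) = 1 \left(-3 + s\right) = -3 + s$)
$k = -25289$ ($k = - 121 \left(- 11 \left(-7 - 11\right) + \left(-3 + 14\right)\right) = - 121 \left(\left(-11\right) \left(-18\right) + 11\right) = - 121 \left(198 + 11\right) = \left(-121\right) 209 = -25289$)
$- k = \left(-1\right) \left(-25289\right) = 25289$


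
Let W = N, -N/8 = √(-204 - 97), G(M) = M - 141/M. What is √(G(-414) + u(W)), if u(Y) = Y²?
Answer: I*√374741346/138 ≈ 140.28*I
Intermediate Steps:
N = -8*I*√301 (N = -8*√(-204 - 97) = -8*I*√301 ≈ -138.79*I)
W = -8*I*√301 ≈ -138.79*I
√(G(-414) + u(W)) = √((-414 - 141/(-414)) + (-8*I*√301)²) = √((-414 - 141*(-1/414)) - 19264) = √((-414 + 47/138) - 19264) = √(-57085/138 - 19264) = √(-2715517/138) = I*√374741346/138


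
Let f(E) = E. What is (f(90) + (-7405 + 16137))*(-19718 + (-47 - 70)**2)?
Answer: -53187838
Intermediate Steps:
(f(90) + (-7405 + 16137))*(-19718 + (-47 - 70)**2) = (90 + (-7405 + 16137))*(-19718 + (-47 - 70)**2) = (90 + 8732)*(-19718 + (-117)**2) = 8822*(-19718 + 13689) = 8822*(-6029) = -53187838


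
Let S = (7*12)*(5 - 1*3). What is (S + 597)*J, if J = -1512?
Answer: -1156680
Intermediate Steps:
S = 168 (S = 84*(5 - 3) = 84*2 = 168)
(S + 597)*J = (168 + 597)*(-1512) = 765*(-1512) = -1156680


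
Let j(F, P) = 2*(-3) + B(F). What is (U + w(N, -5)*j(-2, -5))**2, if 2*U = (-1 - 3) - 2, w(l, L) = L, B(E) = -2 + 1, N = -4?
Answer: 1024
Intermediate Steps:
B(E) = -1
j(F, P) = -7 (j(F, P) = 2*(-3) - 1 = -6 - 1 = -7)
U = -3 (U = ((-1 - 3) - 2)/2 = (-4 - 2)/2 = (1/2)*(-6) = -3)
(U + w(N, -5)*j(-2, -5))**2 = (-3 - 5*(-7))**2 = (-3 + 35)**2 = 32**2 = 1024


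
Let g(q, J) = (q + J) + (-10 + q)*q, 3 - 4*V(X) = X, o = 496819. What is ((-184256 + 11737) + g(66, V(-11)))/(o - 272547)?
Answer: -337507/448544 ≈ -0.75245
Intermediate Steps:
V(X) = 3/4 - X/4
g(q, J) = J + q + q*(-10 + q) (g(q, J) = (J + q) + q*(-10 + q) = J + q + q*(-10 + q))
((-184256 + 11737) + g(66, V(-11)))/(o - 272547) = ((-184256 + 11737) + ((3/4 - 1/4*(-11)) + 66**2 - 9*66))/(496819 - 272547) = (-172519 + ((3/4 + 11/4) + 4356 - 594))/224272 = (-172519 + (7/2 + 4356 - 594))*(1/224272) = (-172519 + 7531/2)*(1/224272) = -337507/2*1/224272 = -337507/448544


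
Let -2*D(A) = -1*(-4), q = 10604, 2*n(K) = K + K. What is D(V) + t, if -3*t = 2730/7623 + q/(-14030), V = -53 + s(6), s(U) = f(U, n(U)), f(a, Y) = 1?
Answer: -14265994/7639335 ≈ -1.8674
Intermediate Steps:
n(K) = K (n(K) = (K + K)/2 = (2*K)/2 = K)
s(U) = 1
V = -52 (V = -53 + 1 = -52)
t = 1012676/7639335 (t = -(2730/7623 + 10604/(-14030))/3 = -(2730*(1/7623) + 10604*(-1/14030))/3 = -(130/363 - 5302/7015)/3 = -⅓*(-1012676/2546445) = 1012676/7639335 ≈ 0.13256)
D(A) = -2 (D(A) = -(-1)*(-4)/2 = -½*4 = -2)
D(V) + t = -2 + 1012676/7639335 = -14265994/7639335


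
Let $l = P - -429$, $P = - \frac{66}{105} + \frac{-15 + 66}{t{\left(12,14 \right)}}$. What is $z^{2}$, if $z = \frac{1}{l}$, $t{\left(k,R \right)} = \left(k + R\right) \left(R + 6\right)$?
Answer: $\frac{13249600}{2432442617641} \approx 5.447 \cdot 10^{-6}$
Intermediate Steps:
$t{\left(k,R \right)} = \left(6 + R\right) \left(R + k\right)$ ($t{\left(k,R \right)} = \left(R + k\right) \left(6 + R\right) = \left(6 + R\right) \left(R + k\right)$)
$P = - \frac{1931}{3640}$ ($P = - \frac{66}{105} + \frac{-15 + 66}{14^{2} + 6 \cdot 14 + 6 \cdot 12 + 14 \cdot 12} = \left(-66\right) \frac{1}{105} + \frac{51}{196 + 84 + 72 + 168} = - \frac{22}{35} + \frac{51}{520} = - \frac{1931}{3640} \approx -0.53049$)
$l = \frac{1559629}{3640}$ ($l = - \frac{1931}{3640} - -429 = - \frac{1931}{3640} + 429 = \frac{1559629}{3640} \approx 428.47$)
$z = \frac{3640}{1559629}$ ($z = \frac{1}{\frac{1559629}{3640}} = \frac{3640}{1559629} \approx 0.0023339$)
$z^{2} = \left(\frac{3640}{1559629}\right)^{2} = \frac{13249600}{2432442617641}$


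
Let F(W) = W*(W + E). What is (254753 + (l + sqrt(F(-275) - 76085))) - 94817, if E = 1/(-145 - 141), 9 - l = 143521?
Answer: 16424 + I*sqrt(310310)/26 ≈ 16424.0 + 21.425*I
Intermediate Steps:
l = -143512 (l = 9 - 1*143521 = 9 - 143521 = -143512)
E = -1/286 (E = 1/(-286) = -1/286 ≈ -0.0034965)
F(W) = W*(-1/286 + W) (F(W) = W*(W - 1/286) = W*(-1/286 + W))
(254753 + (l + sqrt(F(-275) - 76085))) - 94817 = (254753 + (-143512 + sqrt(-275*(-1/286 - 275) - 76085))) - 94817 = (254753 + (-143512 + sqrt(-275*(-78651/286) - 76085))) - 94817 = (254753 + (-143512 + sqrt(1966275/26 - 76085))) - 94817 = (254753 + (-143512 + sqrt(-11935/26))) - 94817 = (254753 + (-143512 + I*sqrt(310310)/26)) - 94817 = (111241 + I*sqrt(310310)/26) - 94817 = 16424 + I*sqrt(310310)/26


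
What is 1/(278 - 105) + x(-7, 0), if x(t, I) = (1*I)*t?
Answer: 1/173 ≈ 0.0057803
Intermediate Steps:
x(t, I) = I*t
1/(278 - 105) + x(-7, 0) = 1/(278 - 105) + 0*(-7) = 1/173 + 0 = 1/173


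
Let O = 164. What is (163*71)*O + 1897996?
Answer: 3795968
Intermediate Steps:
(163*71)*O + 1897996 = (163*71)*164 + 1897996 = 11573*164 + 1897996 = 1897972 + 1897996 = 3795968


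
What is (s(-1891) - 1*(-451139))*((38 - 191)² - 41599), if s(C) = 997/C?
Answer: -15517940877880/1891 ≈ -8.2062e+9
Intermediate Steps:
(s(-1891) - 1*(-451139))*((38 - 191)² - 41599) = (997/(-1891) - 1*(-451139))*((38 - 191)² - 41599) = (997*(-1/1891) + 451139)*((-153)² - 41599) = (-997/1891 + 451139)*(23409 - 41599) = (853102852/1891)*(-18190) = -15517940877880/1891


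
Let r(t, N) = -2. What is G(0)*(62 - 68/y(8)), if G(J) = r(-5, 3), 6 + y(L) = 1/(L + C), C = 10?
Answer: -15716/107 ≈ -146.88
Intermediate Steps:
y(L) = -6 + 1/(10 + L) (y(L) = -6 + 1/(L + 10) = -6 + 1/(10 + L))
G(J) = -2
G(0)*(62 - 68/y(8)) = -2*(62 - 68*(10 + 8)/(-59 - 6*8)) = -2*(62 - 68*18/(-59 - 48)) = -2*(62 - 68/((1/18)*(-107))) = -2*(62 - 68/(-107/18)) = -2*(62 - 68*(-18/107)) = -2*(62 + 1224/107) = -2*7858/107 = -15716/107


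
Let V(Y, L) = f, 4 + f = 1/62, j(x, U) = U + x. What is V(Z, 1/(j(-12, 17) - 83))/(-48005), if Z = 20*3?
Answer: 247/2976310 ≈ 8.2989e-5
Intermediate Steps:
Z = 60
f = -247/62 (f = -4 + 1/62 = -247/62 ≈ -3.9839)
V(Y, L) = -247/62
V(Z, 1/(j(-12, 17) - 83))/(-48005) = -247/62/(-48005) = -247/62*(-1/48005) = 247/2976310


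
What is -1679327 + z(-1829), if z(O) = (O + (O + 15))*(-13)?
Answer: -1631968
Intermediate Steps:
z(O) = -195 - 26*O (z(O) = (O + (15 + O))*(-13) = (15 + 2*O)*(-13) = -195 - 26*O)
-1679327 + z(-1829) = -1679327 + (-195 - 26*(-1829)) = -1679327 + (-195 + 47554) = -1679327 + 47359 = -1631968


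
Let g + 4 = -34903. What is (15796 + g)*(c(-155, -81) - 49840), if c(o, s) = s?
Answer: 954040231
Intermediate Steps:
g = -34907 (g = -4 - 34903 = -34907)
(15796 + g)*(c(-155, -81) - 49840) = (15796 - 34907)*(-81 - 49840) = -19111*(-49921) = 954040231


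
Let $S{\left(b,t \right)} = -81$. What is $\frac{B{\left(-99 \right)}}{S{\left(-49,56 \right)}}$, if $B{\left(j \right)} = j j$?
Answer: $-121$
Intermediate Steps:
$B{\left(j \right)} = j^{2}$
$\frac{B{\left(-99 \right)}}{S{\left(-49,56 \right)}} = \frac{\left(-99\right)^{2}}{-81} = 9801 \left(- \frac{1}{81}\right) = -121$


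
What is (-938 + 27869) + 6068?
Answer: 32999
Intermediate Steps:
(-938 + 27869) + 6068 = 26931 + 6068 = 32999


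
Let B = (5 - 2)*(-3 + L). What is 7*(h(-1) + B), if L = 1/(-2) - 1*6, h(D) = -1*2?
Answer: -427/2 ≈ -213.50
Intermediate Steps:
h(D) = -2
L = -13/2 (L = -½ - 6 = -13/2 ≈ -6.5000)
B = -57/2 (B = (5 - 2)*(-3 - 13/2) = 3*(-19/2) = -57/2 ≈ -28.500)
7*(h(-1) + B) = 7*(-2 - 57/2) = 7*(-61/2) = -427/2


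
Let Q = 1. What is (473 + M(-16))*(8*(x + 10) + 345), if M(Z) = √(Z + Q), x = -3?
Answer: 189673 + 401*I*√15 ≈ 1.8967e+5 + 1553.1*I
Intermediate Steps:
M(Z) = √(1 + Z) (M(Z) = √(Z + 1) = √(1 + Z))
(473 + M(-16))*(8*(x + 10) + 345) = (473 + √(1 - 16))*(8*(-3 + 10) + 345) = (473 + √(-15))*(8*7 + 345) = (473 + I*√15)*(56 + 345) = (473 + I*√15)*401 = 189673 + 401*I*√15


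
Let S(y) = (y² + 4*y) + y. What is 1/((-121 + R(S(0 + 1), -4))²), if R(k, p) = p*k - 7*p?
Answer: 1/13689 ≈ 7.3051e-5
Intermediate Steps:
S(y) = y² + 5*y
R(k, p) = -7*p + k*p (R(k, p) = k*p - 7*p = -7*p + k*p)
1/((-121 + R(S(0 + 1), -4))²) = 1/((-121 - 4*(-7 + (0 + 1)*(5 + (0 + 1))))²) = 1/((-121 - 4*(-7 + 1*(5 + 1)))²) = 1/((-121 - 4*(-7 + 1*6))²) = 1/((-121 - 4*(-7 + 6))²) = 1/((-121 - 4*(-1))²) = 1/((-121 + 4)²) = 1/((-117)²) = 1/13689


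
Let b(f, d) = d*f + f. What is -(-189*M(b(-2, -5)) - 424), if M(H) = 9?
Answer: 2125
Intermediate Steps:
b(f, d) = f + d*f
-(-189*M(b(-2, -5)) - 424) = -(-189*9 - 424) = -(-1701 - 424) = -1*(-2125) = 2125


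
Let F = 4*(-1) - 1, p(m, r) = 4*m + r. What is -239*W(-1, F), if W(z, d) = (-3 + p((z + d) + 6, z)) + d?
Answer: 2151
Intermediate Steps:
p(m, r) = r + 4*m
F = -5 (F = -4 - 1 = -5)
W(z, d) = 21 + 5*d + 5*z (W(z, d) = (-3 + (z + 4*((z + d) + 6))) + d = (-3 + (z + 4*((d + z) + 6))) + d = (-3 + (z + 4*(6 + d + z))) + d = (-3 + (z + (24 + 4*d + 4*z))) + d = (-3 + (24 + 4*d + 5*z)) + d = (21 + 4*d + 5*z) + d = 21 + 5*d + 5*z)
-239*W(-1, F) = -239*(21 + 5*(-5) + 5*(-1)) = -239*(21 - 25 - 5) = -239*(-9) = 2151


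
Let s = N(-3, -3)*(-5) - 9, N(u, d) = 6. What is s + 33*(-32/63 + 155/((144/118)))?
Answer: 231599/56 ≈ 4135.7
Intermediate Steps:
s = -39 (s = 6*(-5) - 9 = -30 - 9 = -39)
s + 33*(-32/63 + 155/((144/118))) = -39 + 33*(-32/63 + 155/((144/118))) = -39 + 33*(-32*1/63 + 155/((144*(1/118)))) = -39 + 33*(-32/63 + 155/(72/59)) = -39 + 33*(-32/63 + 155*(59/72)) = -39 + 33*(-32/63 + 9145/72) = -39 + 33*(21253/168) = -39 + 233783/56 = 231599/56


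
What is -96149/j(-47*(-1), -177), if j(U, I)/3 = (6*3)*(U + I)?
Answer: 96149/7020 ≈ 13.696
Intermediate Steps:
j(U, I) = 54*I + 54*U (j(U, I) = 3*((6*3)*(U + I)) = 3*(18*(I + U)) = 3*(18*I + 18*U) = 54*I + 54*U)
-96149/j(-47*(-1), -177) = -96149/(54*(-177) + 54*(-47*(-1))) = -96149/(-9558 + 54*47) = -96149/(-9558 + 2538) = -96149/(-7020) = -96149*(-1/7020) = 96149/7020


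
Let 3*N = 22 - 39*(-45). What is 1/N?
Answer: 3/1777 ≈ 0.0016882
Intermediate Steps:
N = 1777/3 (N = (22 - 39*(-45))/3 = (22 + 1755)/3 = (1/3)*1777 = 1777/3 ≈ 592.33)
1/N = 1/(1777/3) = 3/1777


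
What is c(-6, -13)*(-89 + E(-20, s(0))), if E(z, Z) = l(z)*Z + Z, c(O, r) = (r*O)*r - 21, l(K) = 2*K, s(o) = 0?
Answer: 92115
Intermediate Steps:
c(O, r) = -21 + O*r² (c(O, r) = (O*r)*r - 21 = O*r² - 21 = -21 + O*r²)
E(z, Z) = Z + 2*Z*z (E(z, Z) = (2*z)*Z + Z = 2*Z*z + Z = Z + 2*Z*z)
c(-6, -13)*(-89 + E(-20, s(0))) = (-21 - 6*(-13)²)*(-89 + 0*(1 + 2*(-20))) = (-21 - 6*169)*(-89 + 0*(1 - 40)) = (-21 - 1014)*(-89 + 0*(-39)) = -1035*(-89 + 0) = -1035*(-89) = 92115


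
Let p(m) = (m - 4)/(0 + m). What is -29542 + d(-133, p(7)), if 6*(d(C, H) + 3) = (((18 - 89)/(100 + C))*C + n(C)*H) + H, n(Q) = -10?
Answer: -20508181/693 ≈ -29593.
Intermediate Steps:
p(m) = (-4 + m)/m
d(C, H) = -3 - 3*H/2 - 71*C/(6*(100 + C)) (d(C, H) = -3 + ((((18 - 89)/(100 + C))*C - 10*H) + H)/6 = -3 + (((-71/(100 + C))*C - 10*H) + H)/6 = -3 + ((-71*C/(100 + C) - 10*H) + H)/6 = -3 + ((-10*H - 71*C/(100 + C)) + H)/6 = -3 + (-9*H - 71*C/(100 + C))/6 = -3 + (-3*H/2 - 71*C/(6*(100 + C))) = -3 - 3*H/2 - 71*C/(6*(100 + C)))
-29542 + d(-133, p(7)) = -29542 + (-1800 - 900*(-4 + 7)/7 - 89*(-133) - 9*(-133)*(-4 + 7)/7)/(6*(100 - 133)) = -29542 + (⅙)*(-1800 - 900*3/7 + 11837 - 9*(-133)*(⅐)*3)/(-33) = -29542 + (⅙)*(-1/33)*(-1800 - 900*3/7 + 11837 - 9*(-133)*3/7) = -29542 + (⅙)*(-1/33)*(-1800 - 2700/7 + 11837 + 513) = -29542 + (⅙)*(-1/33)*(71150/7) = -29542 - 35575/693 = -20508181/693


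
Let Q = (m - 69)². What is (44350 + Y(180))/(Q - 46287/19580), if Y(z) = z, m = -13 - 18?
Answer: 871897400/195753713 ≈ 4.4541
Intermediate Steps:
m = -31
Q = 10000 (Q = (-31 - 69)² = (-100)² = 10000)
(44350 + Y(180))/(Q - 46287/19580) = (44350 + 180)/(10000 - 46287/19580) = 44530/(10000 - 46287*1/19580) = 44530/(10000 - 46287/19580) = 44530/(195753713/19580) = 44530*(19580/195753713) = 871897400/195753713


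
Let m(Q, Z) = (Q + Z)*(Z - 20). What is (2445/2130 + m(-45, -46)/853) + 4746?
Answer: 575855887/121126 ≈ 4754.2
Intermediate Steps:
m(Q, Z) = (-20 + Z)*(Q + Z) (m(Q, Z) = (Q + Z)*(-20 + Z) = (-20 + Z)*(Q + Z))
(2445/2130 + m(-45, -46)/853) + 4746 = (2445/2130 + ((-46)² - 20*(-45) - 20*(-46) - 45*(-46))/853) + 4746 = (2445*(1/2130) + (2116 + 900 + 920 + 2070)*(1/853)) + 4746 = (163/142 + 6006*(1/853)) + 4746 = (163/142 + 6006/853) + 4746 = 991891/121126 + 4746 = 575855887/121126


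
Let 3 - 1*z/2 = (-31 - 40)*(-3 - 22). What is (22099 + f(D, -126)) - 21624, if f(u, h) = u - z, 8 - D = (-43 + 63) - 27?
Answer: 4034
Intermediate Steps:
D = 15 (D = 8 - ((-43 + 63) - 27) = 8 - (20 - 27) = 8 - 1*(-7) = 8 + 7 = 15)
z = -3544 (z = 6 - 2*(-31 - 40)*(-3 - 22) = 6 - (-142)*(-25) = 6 - 2*1775 = 6 - 3550 = -3544)
f(u, h) = 3544 + u (f(u, h) = u - 1*(-3544) = u + 3544 = 3544 + u)
(22099 + f(D, -126)) - 21624 = (22099 + (3544 + 15)) - 21624 = (22099 + 3559) - 21624 = 25658 - 21624 = 4034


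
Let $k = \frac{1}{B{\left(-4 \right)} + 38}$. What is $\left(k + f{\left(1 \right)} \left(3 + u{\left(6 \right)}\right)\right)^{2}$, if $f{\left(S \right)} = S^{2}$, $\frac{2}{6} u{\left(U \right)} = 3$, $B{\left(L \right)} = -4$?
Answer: $\frac{167281}{1156} \approx 144.71$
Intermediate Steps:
$u{\left(U \right)} = 9$ ($u{\left(U \right)} = 3 \cdot 3 = 9$)
$k = \frac{1}{34}$ ($k = \frac{1}{-4 + 38} = \frac{1}{34} \approx 0.029412$)
$\left(k + f{\left(1 \right)} \left(3 + u{\left(6 \right)}\right)\right)^{2} = \left(\frac{1}{34} + 1^{2} \left(3 + 9\right)\right)^{2} = \left(\frac{1}{34} + 1 \cdot 12\right)^{2} = \left(\frac{1}{34} + 12\right)^{2} = \left(\frac{409}{34}\right)^{2} = \frac{167281}{1156}$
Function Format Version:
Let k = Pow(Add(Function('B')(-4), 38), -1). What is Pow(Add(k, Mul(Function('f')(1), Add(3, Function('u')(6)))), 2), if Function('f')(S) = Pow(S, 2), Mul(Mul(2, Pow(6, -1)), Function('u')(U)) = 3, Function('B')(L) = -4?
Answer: Rational(167281, 1156) ≈ 144.71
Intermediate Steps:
Function('u')(U) = 9 (Function('u')(U) = Mul(3, 3) = 9)
k = Rational(1, 34) (k = Pow(Add(-4, 38), -1) = Pow(34, -1) = Rational(1, 34) ≈ 0.029412)
Pow(Add(k, Mul(Function('f')(1), Add(3, Function('u')(6)))), 2) = Pow(Add(Rational(1, 34), Mul(Pow(1, 2), Add(3, 9))), 2) = Pow(Add(Rational(1, 34), Mul(1, 12)), 2) = Pow(Add(Rational(1, 34), 12), 2) = Pow(Rational(409, 34), 2) = Rational(167281, 1156)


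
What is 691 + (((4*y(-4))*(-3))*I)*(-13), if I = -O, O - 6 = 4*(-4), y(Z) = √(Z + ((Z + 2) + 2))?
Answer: 691 + 3120*I ≈ 691.0 + 3120.0*I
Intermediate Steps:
y(Z) = √(4 + 2*Z) (y(Z) = √(Z + ((2 + Z) + 2)) = √(Z + (4 + Z)) = √(4 + 2*Z))
O = -10 (O = 6 + 4*(-4) = 6 - 16 = -10)
I = 10 (I = -1*(-10) = 10)
691 + (((4*y(-4))*(-3))*I)*(-13) = 691 + (((4*√(4 + 2*(-4)))*(-3))*10)*(-13) = 691 + (((4*√(4 - 8))*(-3))*10)*(-13) = 691 + (((4*√(-4))*(-3))*10)*(-13) = 691 + (((4*(2*I))*(-3))*10)*(-13) = 691 + (((8*I)*(-3))*10)*(-13) = 691 + (-24*I*10)*(-13) = 691 - 240*I*(-13) = 691 + 3120*I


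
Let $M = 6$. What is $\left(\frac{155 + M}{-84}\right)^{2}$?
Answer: $\frac{529}{144} \approx 3.6736$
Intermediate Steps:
$\left(\frac{155 + M}{-84}\right)^{2} = \left(\frac{155 + 6}{-84}\right)^{2} = \left(161 \left(- \frac{1}{84}\right)\right)^{2} = \left(- \frac{23}{12}\right)^{2} = \frac{529}{144}$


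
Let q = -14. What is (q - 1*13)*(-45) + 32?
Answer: 1247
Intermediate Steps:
(q - 1*13)*(-45) + 32 = (-14 - 1*13)*(-45) + 32 = (-14 - 13)*(-45) + 32 = -27*(-45) + 32 = 1215 + 32 = 1247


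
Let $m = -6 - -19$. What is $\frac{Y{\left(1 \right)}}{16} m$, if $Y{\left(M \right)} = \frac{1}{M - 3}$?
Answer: $- \frac{13}{32} \approx -0.40625$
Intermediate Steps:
$Y{\left(M \right)} = \frac{1}{-3 + M}$
$m = 13$ ($m = -6 + 19 = 13$)
$\frac{Y{\left(1 \right)}}{16} m = \frac{1}{\left(-3 + 1\right) 16} \cdot 13 = \frac{1}{-2} \cdot \frac{1}{16} \cdot 13 = \left(- \frac{1}{2}\right) \frac{1}{16} \cdot 13 = \left(- \frac{1}{32}\right) 13 = - \frac{13}{32}$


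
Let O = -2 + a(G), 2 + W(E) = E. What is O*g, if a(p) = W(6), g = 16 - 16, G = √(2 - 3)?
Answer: 0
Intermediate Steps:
W(E) = -2 + E
G = I (G = √(-1) = I ≈ 1.0*I)
g = 0
a(p) = 4 (a(p) = -2 + 6 = 4)
O = 2 (O = -2 + 4 = 2)
O*g = 2*0 = 0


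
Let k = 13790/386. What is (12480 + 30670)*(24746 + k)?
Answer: 206380969950/193 ≈ 1.0693e+9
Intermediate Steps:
k = 6895/193 (k = 13790*(1/386) = 6895/193 ≈ 35.725)
(12480 + 30670)*(24746 + k) = (12480 + 30670)*(24746 + 6895/193) = 43150*(4782873/193) = 206380969950/193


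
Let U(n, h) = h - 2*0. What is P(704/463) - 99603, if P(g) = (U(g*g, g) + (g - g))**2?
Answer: -21351299891/214369 ≈ -99601.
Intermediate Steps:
U(n, h) = h (U(n, h) = h + 0 = h)
P(g) = g**2 (P(g) = (g + (g - g))**2 = (g + 0)**2 = g**2)
P(704/463) - 99603 = (704/463)**2 - 99603 = 495616/214369 - 99603 = -21351299891/214369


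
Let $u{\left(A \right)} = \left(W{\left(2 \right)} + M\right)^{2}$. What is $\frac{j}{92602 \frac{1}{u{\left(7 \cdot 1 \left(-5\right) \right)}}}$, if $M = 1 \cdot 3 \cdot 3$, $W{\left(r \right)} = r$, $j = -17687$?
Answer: $- \frac{2140127}{92602} \approx -23.111$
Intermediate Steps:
$M = 9$ ($M = 3 \cdot 3 = 9$)
$u{\left(A \right)} = 121$ ($u{\left(A \right)} = \left(2 + 9\right)^{2} = 11^{2} = 121$)
$\frac{j}{92602 \frac{1}{u{\left(7 \cdot 1 \left(-5\right) \right)}}} = - \frac{17687}{92602 \cdot \frac{1}{121}} = - \frac{17687}{\frac{92602}{121}} = \left(-17687\right) \frac{121}{92602} = - \frac{2140127}{92602}$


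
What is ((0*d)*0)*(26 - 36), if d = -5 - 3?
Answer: 0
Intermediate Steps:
d = -8
((0*d)*0)*(26 - 36) = ((0*(-8))*0)*(26 - 36) = (0*0)*(-10) = 0*(-10) = 0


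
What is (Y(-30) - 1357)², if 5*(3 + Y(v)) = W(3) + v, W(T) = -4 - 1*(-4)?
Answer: 1865956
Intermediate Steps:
W(T) = 0 (W(T) = -4 + 4 = 0)
Y(v) = -3 + v/5 (Y(v) = -3 + (0 + v)/5 = -3 + v/5)
(Y(-30) - 1357)² = ((-3 + (⅕)*(-30)) - 1357)² = ((-3 - 6) - 1357)² = (-9 - 1357)² = (-1366)² = 1865956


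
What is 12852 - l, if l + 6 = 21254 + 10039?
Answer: -18435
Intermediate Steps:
l = 31287 (l = -6 + (21254 + 10039) = -6 + 31293 = 31287)
12852 - l = 12852 - 1*31287 = 12852 - 31287 = -18435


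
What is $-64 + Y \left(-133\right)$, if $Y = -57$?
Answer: $7517$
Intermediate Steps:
$-64 + Y \left(-133\right) = -64 - -7581 = -64 + 7581 = 7517$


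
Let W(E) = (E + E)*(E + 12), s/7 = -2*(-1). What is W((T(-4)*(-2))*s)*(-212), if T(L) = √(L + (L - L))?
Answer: 1329664 + 284928*I ≈ 1.3297e+6 + 2.8493e+5*I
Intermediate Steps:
s = 14 (s = 7*(-2*(-1)) = 7*2 = 14)
T(L) = √L (T(L) = √(L + 0) = √L)
W(E) = 2*E*(12 + E) (W(E) = (2*E)*(12 + E) = 2*E*(12 + E))
W((T(-4)*(-2))*s)*(-212) = (2*((√(-4)*(-2))*14)*(12 + (√(-4)*(-2))*14))*(-212) = (2*(((2*I)*(-2))*14)*(12 + ((2*I)*(-2))*14))*(-212) = (2*(-4*I*14)*(12 - 4*I*14))*(-212) = (2*(-56*I)*(12 - 56*I))*(-212) = -112*I*(12 - 56*I)*(-212) = 23744*I*(12 - 56*I)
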